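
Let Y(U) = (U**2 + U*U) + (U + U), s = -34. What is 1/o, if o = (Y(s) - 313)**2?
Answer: 1/3728761 ≈ 2.6819e-7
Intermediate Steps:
Y(U) = 2*U + 2*U**2 (Y(U) = (U**2 + U**2) + 2*U = 2*U**2 + 2*U = 2*U + 2*U**2)
o = 3728761 (o = (2*(-34)*(1 - 34) - 313)**2 = (2*(-34)*(-33) - 313)**2 = (2244 - 313)**2 = 1931**2 = 3728761)
1/o = 1/3728761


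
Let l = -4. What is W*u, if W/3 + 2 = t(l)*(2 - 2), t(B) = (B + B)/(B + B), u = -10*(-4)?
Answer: -240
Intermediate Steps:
u = 40
t(B) = 1 (t(B) = (2*B)/((2*B)) = (2*B)*(1/(2*B)) = 1)
W = -6 (W = -6 + 3*(1*(2 - 2)) = -6 + 3*(1*0) = -6 + 3*0 = -6 + 0 = -6)
W*u = -6*40 = -240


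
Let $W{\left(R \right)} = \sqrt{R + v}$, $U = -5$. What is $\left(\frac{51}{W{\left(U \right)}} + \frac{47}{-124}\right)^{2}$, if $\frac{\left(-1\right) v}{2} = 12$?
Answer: $- \frac{39928915}{445904} + \frac{2397 i \sqrt{29}}{1798} \approx -89.546 + 7.1792 i$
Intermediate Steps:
$v = -24$ ($v = \left(-2\right) 12 = -24$)
$W{\left(R \right)} = \sqrt{-24 + R}$ ($W{\left(R \right)} = \sqrt{R - 24} = \sqrt{-24 + R}$)
$\left(\frac{51}{W{\left(U \right)}} + \frac{47}{-124}\right)^{2} = \left(\frac{51}{\sqrt{-24 - 5}} + \frac{47}{-124}\right)^{2} = \left(\frac{51}{\sqrt{-29}} + 47 \left(- \frac{1}{124}\right)\right)^{2} = \left(\frac{51}{i \sqrt{29}} - \frac{47}{124}\right)^{2} = \left(51 \left(- \frac{i \sqrt{29}}{29}\right) - \frac{47}{124}\right)^{2} = \left(- \frac{51 i \sqrt{29}}{29} - \frac{47}{124}\right)^{2} = \left(- \frac{47}{124} - \frac{51 i \sqrt{29}}{29}\right)^{2}$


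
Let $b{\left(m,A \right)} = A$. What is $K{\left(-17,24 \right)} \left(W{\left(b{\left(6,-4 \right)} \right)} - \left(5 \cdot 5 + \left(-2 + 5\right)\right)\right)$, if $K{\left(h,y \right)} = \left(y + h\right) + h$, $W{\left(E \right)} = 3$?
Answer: $250$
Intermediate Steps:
$K{\left(h,y \right)} = y + 2 h$ ($K{\left(h,y \right)} = \left(h + y\right) + h = y + 2 h$)
$K{\left(-17,24 \right)} \left(W{\left(b{\left(6,-4 \right)} \right)} - \left(5 \cdot 5 + \left(-2 + 5\right)\right)\right) = \left(24 + 2 \left(-17\right)\right) \left(3 - \left(5 \cdot 5 + \left(-2 + 5\right)\right)\right) = \left(24 - 34\right) \left(3 - \left(25 + 3\right)\right) = - 10 \left(3 - 28\right) = \left(-10\right) \left(-25\right) = 250$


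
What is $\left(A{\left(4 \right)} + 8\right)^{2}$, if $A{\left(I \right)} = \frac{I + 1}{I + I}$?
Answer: $\frac{4761}{64} \approx 74.391$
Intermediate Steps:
$A{\left(I \right)} = \frac{1 + I}{2 I}$
$\left(A{\left(4 \right)} + 8\right)^{2} = \left(\frac{1 + 4}{2 \cdot 4} + 8\right)^{2} = \left(\frac{1}{2} \cdot \frac{1}{4} \cdot 5 + 8\right)^{2} = \left(\frac{5}{8} + 8\right)^{2} = \left(\frac{69}{8}\right)^{2} = \frac{4761}{64}$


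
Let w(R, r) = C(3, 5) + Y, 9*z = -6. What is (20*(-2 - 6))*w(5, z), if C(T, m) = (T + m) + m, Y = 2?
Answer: -2400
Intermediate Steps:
z = -⅔ (z = (⅑)*(-6) = -⅔ ≈ -0.66667)
C(T, m) = T + 2*m
w(R, r) = 15 (w(R, r) = (3 + 2*5) + 2 = (3 + 10) + 2 = 13 + 2 = 15)
(20*(-2 - 6))*w(5, z) = (20*(-2 - 6))*15 = (20*(-8))*15 = -160*15 = -2400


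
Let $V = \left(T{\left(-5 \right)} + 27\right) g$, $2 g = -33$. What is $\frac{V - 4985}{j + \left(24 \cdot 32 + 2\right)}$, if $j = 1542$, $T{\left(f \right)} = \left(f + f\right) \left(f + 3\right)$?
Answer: $- \frac{11521}{4624} \approx -2.4916$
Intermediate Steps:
$T{\left(f \right)} = 2 f \left(3 + f\right)$
$g = - \frac{33}{2}$ ($g = \frac{1}{2} \left(-33\right) = - \frac{33}{2} \approx -16.5$)
$V = - \frac{1551}{2}$ ($V = \left(2 \left(-5\right) \left(3 - 5\right) + 27\right) \left(- \frac{33}{2}\right) = \left(2 \left(-5\right) \left(-2\right) + 27\right) \left(- \frac{33}{2}\right) = \left(20 + 27\right) \left(- \frac{33}{2}\right) = 47 \left(- \frac{33}{2}\right) = - \frac{1551}{2} \approx -775.5$)
$\frac{V - 4985}{j + \left(24 \cdot 32 + 2\right)} = \frac{- \frac{1551}{2} - 4985}{1542 + \left(24 \cdot 32 + 2\right)} = - \frac{11521}{2 \left(1542 + \left(768 + 2\right)\right)} = - \frac{11521}{2 \left(1542 + 770\right)} = - \frac{11521}{2 \cdot 2312} = \left(- \frac{11521}{2}\right) \frac{1}{2312} = - \frac{11521}{4624}$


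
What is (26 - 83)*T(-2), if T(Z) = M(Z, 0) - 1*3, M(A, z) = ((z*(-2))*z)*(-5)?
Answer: 171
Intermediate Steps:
M(A, z) = 10*z**2 (M(A, z) = ((-2*z)*z)*(-5) = -2*z**2*(-5) = 10*z**2)
T(Z) = -3 (T(Z) = 10*0**2 - 1*3 = 10*0 - 3 = 0 - 3 = -3)
(26 - 83)*T(-2) = (26 - 83)*(-3) = -57*(-3) = 171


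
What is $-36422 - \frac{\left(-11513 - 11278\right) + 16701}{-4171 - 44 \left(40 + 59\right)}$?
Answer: $- \frac{310576484}{8527} \approx -36423.0$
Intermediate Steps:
$-36422 - \frac{\left(-11513 - 11278\right) + 16701}{-4171 - 44 \left(40 + 59\right)} = -36422 - \frac{-22791 + 16701}{-4171 - 4356} = -36422 - - \frac{6090}{-4171 - 4356} = -36422 - - \frac{6090}{-8527} = -36422 - \left(-6090\right) \left(- \frac{1}{8527}\right) = -36422 - \frac{6090}{8527} = - \frac{310576484}{8527}$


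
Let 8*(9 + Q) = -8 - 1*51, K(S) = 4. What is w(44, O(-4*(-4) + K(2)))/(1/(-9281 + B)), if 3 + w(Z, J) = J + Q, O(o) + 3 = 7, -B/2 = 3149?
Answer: 1916217/8 ≈ 2.3953e+5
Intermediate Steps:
B = -6298 (B = -2*3149 = -6298)
O(o) = 4 (O(o) = -3 + 7 = 4)
Q = -131/8 (Q = -9 + (-8 - 1*51)/8 = -9 + (-8 - 51)/8 = -9 + (⅛)*(-59) = -9 - 59/8 = -131/8 ≈ -16.375)
w(Z, J) = -155/8 + J (w(Z, J) = -3 + (J - 131/8) = -3 + (-131/8 + J) = -155/8 + J)
w(44, O(-4*(-4) + K(2)))/(1/(-9281 + B)) = (-155/8 + 4)/(1/(-9281 - 6298)) = -123/(8*(1/(-15579))) = -123/(8*(-1/15579)) = -123/8*(-15579) = 1916217/8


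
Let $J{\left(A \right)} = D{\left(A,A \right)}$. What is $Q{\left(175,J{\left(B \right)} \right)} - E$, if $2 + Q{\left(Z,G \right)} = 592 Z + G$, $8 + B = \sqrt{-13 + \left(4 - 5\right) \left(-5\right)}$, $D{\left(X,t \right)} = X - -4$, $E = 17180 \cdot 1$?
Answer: $86414 + 2 i \sqrt{2} \approx 86414.0 + 2.8284 i$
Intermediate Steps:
$E = 17180$
$D{\left(X,t \right)} = 4 + X$ ($D{\left(X,t \right)} = X + 4 = 4 + X$)
$B = -8 + 2 i \sqrt{2}$ ($B = -8 + \sqrt{-13 + \left(4 - 5\right) \left(-5\right)} = -8 + \sqrt{-13 - -5} = -8 + \sqrt{-13 + 5} = -8 + \sqrt{-8} = -8 + 2 i \sqrt{2} \approx -8.0 + 2.8284 i$)
$J{\left(A \right)} = 4 + A$
$Q{\left(Z,G \right)} = -2 + G + 592 Z$ ($Q{\left(Z,G \right)} = -2 + \left(592 Z + G\right) = -2 + \left(G + 592 Z\right) = -2 + G + 592 Z$)
$Q{\left(175,J{\left(B \right)} \right)} - E = \left(-2 + \left(4 - \left(8 - 2 i \sqrt{2}\right)\right) + 592 \cdot 175\right) - 17180 = \left(-2 - \left(4 - 2 i \sqrt{2}\right) + 103600\right) - 17180 = \left(103594 + 2 i \sqrt{2}\right) - 17180 = 86414 + 2 i \sqrt{2}$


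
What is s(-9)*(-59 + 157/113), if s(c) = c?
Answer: 58590/113 ≈ 518.50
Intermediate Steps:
s(-9)*(-59 + 157/113) = -9*(-59 + 157/113) = -9*(-6510/113) = 58590/113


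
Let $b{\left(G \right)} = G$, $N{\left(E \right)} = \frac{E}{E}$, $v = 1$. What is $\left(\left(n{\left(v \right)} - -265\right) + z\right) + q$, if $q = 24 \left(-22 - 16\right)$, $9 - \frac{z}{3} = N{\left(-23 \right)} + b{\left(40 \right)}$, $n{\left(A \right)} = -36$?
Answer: $-779$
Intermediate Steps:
$N{\left(E \right)} = 1$
$z = -96$ ($z = 27 - 3 \left(1 + 40\right) = 27 - 123 = -96$)
$q = -912$ ($q = 24 \left(-38\right) = -912$)
$\left(\left(n{\left(v \right)} - -265\right) + z\right) + q = \left(\left(-36 - -265\right) - 96\right) - 912 = \left(\left(-36 + 265\right) - 96\right) - 912 = \left(229 - 96\right) - 912 = 133 - 912 = -779$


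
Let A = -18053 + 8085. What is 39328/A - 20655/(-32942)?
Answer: -9729053/2931838 ≈ -3.3184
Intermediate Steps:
A = -9968
39328/A - 20655/(-32942) = 39328/(-9968) - 20655/(-32942) = 39328*(-1/9968) - 20655*(-1/32942) = -2458/623 + 20655/32942 = -9729053/2931838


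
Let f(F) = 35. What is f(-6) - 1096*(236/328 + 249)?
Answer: -11219961/41 ≈ -2.7366e+5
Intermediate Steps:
f(-6) - 1096*(236/328 + 249) = 35 - 1096*(236/328 + 249) = 35 - 1096*(236*(1/328) + 249) = 35 - 1096*(59/82 + 249) = 35 - 1096*20477/82 = 35 - 11221396/41 = -11219961/41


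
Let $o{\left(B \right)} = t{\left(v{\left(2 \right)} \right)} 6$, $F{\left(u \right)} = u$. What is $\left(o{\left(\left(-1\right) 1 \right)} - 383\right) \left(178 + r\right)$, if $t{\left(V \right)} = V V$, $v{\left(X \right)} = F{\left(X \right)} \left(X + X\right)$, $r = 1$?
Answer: $179$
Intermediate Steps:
$v{\left(X \right)} = 2 X^{2}$ ($v{\left(X \right)} = X \left(X + X\right) = X 2 X = 2 X^{2}$)
$t{\left(V \right)} = V^{2}$
$o{\left(B \right)} = 384$ ($o{\left(B \right)} = \left(2 \cdot 2^{2}\right)^{2} \cdot 6 = \left(2 \cdot 4\right)^{2} \cdot 6 = 8^{2} \cdot 6 = 64 \cdot 6 = 384$)
$\left(o{\left(\left(-1\right) 1 \right)} - 383\right) \left(178 + r\right) = \left(384 - 383\right) \left(178 + 1\right) = 1 \cdot 179 = 179$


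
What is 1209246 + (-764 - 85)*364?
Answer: 900210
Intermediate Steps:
1209246 + (-764 - 85)*364 = 1209246 - 849*364 = 1209246 - 309036 = 900210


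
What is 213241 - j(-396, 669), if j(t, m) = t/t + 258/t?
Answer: 14073883/66 ≈ 2.1324e+5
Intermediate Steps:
j(t, m) = 1 + 258/t
213241 - j(-396, 669) = 213241 - (258 - 396)/(-396) = 213241 - (-1)*(-138)/396 = 213241 - 1*23/66 = 213241 - 23/66 = 14073883/66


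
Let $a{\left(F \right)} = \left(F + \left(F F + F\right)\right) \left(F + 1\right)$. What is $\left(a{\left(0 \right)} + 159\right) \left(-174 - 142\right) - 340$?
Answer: $-50584$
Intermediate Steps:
$a{\left(F \right)} = \left(1 + F\right) \left(F^{2} + 2 F\right)$ ($a{\left(F \right)} = \left(F + \left(F^{2} + F\right)\right) \left(1 + F\right) = \left(F + \left(F + F^{2}\right)\right) \left(1 + F\right) = \left(F^{2} + 2 F\right) \left(1 + F\right) = \left(1 + F\right) \left(F^{2} + 2 F\right)$)
$\left(a{\left(0 \right)} + 159\right) \left(-174 - 142\right) - 340 = \left(0 \left(2 + 0^{2} + 3 \cdot 0\right) + 159\right) \left(-174 - 142\right) - 340 = \left(0 \left(2 + 0 + 0\right) + 159\right) \left(-316\right) - 340 = \left(0 \cdot 2 + 159\right) \left(-316\right) - 340 = \left(0 + 159\right) \left(-316\right) - 340 = 159 \left(-316\right) - 340 = -50244 - 340 = -50584$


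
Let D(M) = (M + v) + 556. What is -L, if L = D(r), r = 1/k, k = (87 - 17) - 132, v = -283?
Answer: -16925/62 ≈ -272.98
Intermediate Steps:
k = -62 (k = 70 - 132 = -62)
r = -1/62 (r = 1/(-62) = -1/62 ≈ -0.016129)
D(M) = 273 + M (D(M) = (M - 283) + 556 = (-283 + M) + 556 = 273 + M)
L = 16925/62 (L = 273 - 1/62 = 16925/62 ≈ 272.98)
-L = -1*16925/62 = -16925/62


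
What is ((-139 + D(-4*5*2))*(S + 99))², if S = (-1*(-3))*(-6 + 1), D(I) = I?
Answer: 226081296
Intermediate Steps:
S = -15 (S = 3*(-5) = -15)
((-139 + D(-4*5*2))*(S + 99))² = ((-139 - 4*5*2)*(-15 + 99))² = ((-139 - 20*2)*84)² = ((-139 - 40)*84)² = (-179*84)² = (-15036)² = 226081296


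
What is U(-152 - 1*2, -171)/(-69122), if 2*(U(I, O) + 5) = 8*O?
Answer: 689/69122 ≈ 0.0099679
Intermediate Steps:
U(I, O) = -5 + 4*O (U(I, O) = -5 + (8*O)/2 = -5 + 4*O)
U(-152 - 1*2, -171)/(-69122) = (-5 + 4*(-171))/(-69122) = (-5 - 684)*(-1/69122) = -689*(-1/69122) = 689/69122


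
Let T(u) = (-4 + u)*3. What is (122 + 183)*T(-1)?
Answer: -4575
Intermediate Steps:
T(u) = -12 + 3*u
(122 + 183)*T(-1) = (122 + 183)*(-12 + 3*(-1)) = 305*(-12 - 3) = 305*(-15) = -4575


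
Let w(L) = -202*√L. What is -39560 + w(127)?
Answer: -39560 - 202*√127 ≈ -41836.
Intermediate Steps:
-39560 + w(127) = -39560 - 202*√127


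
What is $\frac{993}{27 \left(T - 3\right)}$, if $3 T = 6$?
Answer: $- \frac{331}{9} \approx -36.778$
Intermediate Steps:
$T = 2$ ($T = \frac{1}{3} \cdot 6 = 2$)
$\frac{993}{27 \left(T - 3\right)} = \frac{993}{27 \left(2 - 3\right)} = \frac{993}{27 \left(-1\right)} = \frac{993}{-27} = 993 \left(- \frac{1}{27}\right) = - \frac{331}{9}$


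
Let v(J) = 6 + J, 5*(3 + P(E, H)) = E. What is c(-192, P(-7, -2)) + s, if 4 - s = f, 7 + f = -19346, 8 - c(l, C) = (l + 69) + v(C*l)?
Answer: 93186/5 ≈ 18637.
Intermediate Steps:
P(E, H) = -3 + E/5
c(l, C) = -67 - l - C*l (c(l, C) = 8 - ((l + 69) + (6 + C*l)) = 8 - ((69 + l) + (6 + C*l)) = 8 - (75 + l + C*l) = 8 + (-75 - l - C*l) = -67 - l - C*l)
f = -19353 (f = -7 - 19346 = -19353)
s = 19357 (s = 4 - 1*(-19353) = 4 + 19353 = 19357)
c(-192, P(-7, -2)) + s = (-67 - 1*(-192) - 1*(-3 + (⅕)*(-7))*(-192)) + 19357 = (-67 + 192 - 1*(-3 - 7/5)*(-192)) + 19357 = (-67 + 192 - 1*(-22/5)*(-192)) + 19357 = (-67 + 192 - 4224/5) + 19357 = -3599/5 + 19357 = 93186/5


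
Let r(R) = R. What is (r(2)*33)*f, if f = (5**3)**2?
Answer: 1031250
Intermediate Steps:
f = 15625 (f = 125**2 = 15625)
(r(2)*33)*f = (2*33)*15625 = 66*15625 = 1031250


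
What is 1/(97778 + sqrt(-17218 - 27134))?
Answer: 48889/4780290818 - 6*I*sqrt(77)/2390145409 ≈ 1.0227e-5 - 2.2028e-8*I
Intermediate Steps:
1/(97778 + sqrt(-17218 - 27134)) = 1/(97778 + sqrt(-44352)) = 1/(97778 + 24*I*sqrt(77))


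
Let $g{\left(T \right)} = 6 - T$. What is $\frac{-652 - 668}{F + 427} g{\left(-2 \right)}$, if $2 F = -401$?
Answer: $- \frac{7040}{151} \approx -46.622$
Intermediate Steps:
$F = - \frac{401}{2}$ ($F = \frac{1}{2} \left(-401\right) = - \frac{401}{2} \approx -200.5$)
$\frac{-652 - 668}{F + 427} g{\left(-2 \right)} = \frac{-652 - 668}{- \frac{401}{2} + 427} \left(6 - -2\right) = - \frac{1320}{\frac{453}{2}} \left(6 + 2\right) = \left(-1320\right) \frac{2}{453} \cdot 8 = \left(- \frac{880}{151}\right) 8 = - \frac{7040}{151}$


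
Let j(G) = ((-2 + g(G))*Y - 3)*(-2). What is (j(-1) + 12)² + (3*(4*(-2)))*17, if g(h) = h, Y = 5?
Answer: 1896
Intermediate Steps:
j(G) = 26 - 10*G (j(G) = ((-2 + G)*5 - 3)*(-2) = ((-10 + 5*G) - 3)*(-2) = (-13 + 5*G)*(-2) = 26 - 10*G)
(j(-1) + 12)² + (3*(4*(-2)))*17 = ((26 - 10*(-1)) + 12)² + (3*(4*(-2)))*17 = ((26 + 10) + 12)² + (3*(-8))*17 = (36 + 12)² - 24*17 = 48² - 408 = 2304 - 408 = 1896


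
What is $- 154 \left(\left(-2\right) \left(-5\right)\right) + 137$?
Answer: $-1403$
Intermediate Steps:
$- 154 \left(\left(-2\right) \left(-5\right)\right) + 137 = \left(-154\right) 10 + 137 = -1540 + 137 = -1403$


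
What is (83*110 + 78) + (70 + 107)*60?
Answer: 19828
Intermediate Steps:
(83*110 + 78) + (70 + 107)*60 = (9130 + 78) + 177*60 = 9208 + 10620 = 19828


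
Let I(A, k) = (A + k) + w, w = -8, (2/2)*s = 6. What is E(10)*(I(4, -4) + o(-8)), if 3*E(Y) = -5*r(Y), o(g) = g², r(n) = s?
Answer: -560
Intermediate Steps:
s = 6
r(n) = 6
E(Y) = -10 (E(Y) = (-5*6)/3 = (⅓)*(-30) = -10)
I(A, k) = -8 + A + k (I(A, k) = (A + k) - 8 = -8 + A + k)
E(10)*(I(4, -4) + o(-8)) = -10*((-8 + 4 - 4) + (-8)²) = -10*(-8 + 64) = -10*56 = -560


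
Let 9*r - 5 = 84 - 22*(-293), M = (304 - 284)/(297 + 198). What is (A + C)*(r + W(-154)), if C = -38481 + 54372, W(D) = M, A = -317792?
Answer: -7234453663/33 ≈ -2.1923e+8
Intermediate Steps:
M = 4/99 (M = 20/495 = 20*(1/495) = 4/99 ≈ 0.040404)
W(D) = 4/99
C = 15891
r = 6535/9 (r = 5/9 + (84 - 22*(-293))/9 = 5/9 + (84 + 6446)/9 = 5/9 + (⅑)*6530 = 5/9 + 6530/9 = 6535/9 ≈ 726.11)
(A + C)*(r + W(-154)) = (-317792 + 15891)*(6535/9 + 4/99) = -301901*23963/33 = -7234453663/33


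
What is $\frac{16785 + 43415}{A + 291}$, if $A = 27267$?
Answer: $\frac{30100}{13779} \approx 2.1845$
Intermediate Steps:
$\frac{16785 + 43415}{A + 291} = \frac{16785 + 43415}{27267 + 291} = \frac{60200}{27558} = 60200 \cdot \frac{1}{27558} = \frac{30100}{13779}$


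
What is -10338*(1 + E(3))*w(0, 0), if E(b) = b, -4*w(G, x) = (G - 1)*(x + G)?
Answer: 0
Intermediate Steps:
w(G, x) = -(-1 + G)*(G + x)/4 (w(G, x) = -(G - 1)*(x + G)/4 = -(-1 + G)*(G + x)/4)
-10338*(1 + E(3))*w(0, 0) = -10338*(1 + 3)*(-1/4*0**2 + (1/4)*0 + (1/4)*0 - 1/4*0*0) = -41352*(-1/4*0 + 0 + 0 + 0) = -41352*(0 + 0 + 0 + 0) = -41352*0 = -10338*0 = 0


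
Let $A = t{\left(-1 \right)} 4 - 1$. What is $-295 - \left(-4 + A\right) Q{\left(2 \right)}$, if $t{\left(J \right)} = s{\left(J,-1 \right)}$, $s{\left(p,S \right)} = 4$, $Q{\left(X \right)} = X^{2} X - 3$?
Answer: $-350$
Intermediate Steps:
$Q{\left(X \right)} = -3 + X^{3}$ ($Q{\left(X \right)} = X^{3} - 3 = -3 + X^{3}$)
$t{\left(J \right)} = 4$
$A = 15$ ($A = 4 \cdot 4 - 1 = 16 - 1 = 15$)
$-295 - \left(-4 + A\right) Q{\left(2 \right)} = -295 - \left(-4 + 15\right) \left(-3 + 2^{3}\right) = -295 - 11 \left(-3 + 8\right) = -295 - 11 \cdot 5 = -295 - 55 = -350$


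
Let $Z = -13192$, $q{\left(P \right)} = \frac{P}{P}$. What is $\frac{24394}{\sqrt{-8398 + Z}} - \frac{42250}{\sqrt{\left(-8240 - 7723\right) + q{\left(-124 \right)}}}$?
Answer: $\frac{i \left(- 97344257 \sqrt{21590} + 228044375 \sqrt{15962}\right)}{86154895} \approx 168.39 i$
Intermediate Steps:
$q{\left(P \right)} = 1$
$\frac{24394}{\sqrt{-8398 + Z}} - \frac{42250}{\sqrt{\left(-8240 - 7723\right) + q{\left(-124 \right)}}} = \frac{24394}{\sqrt{-8398 - 13192}} - \frac{42250}{\sqrt{\left(-8240 - 7723\right) + 1}} = \frac{24394}{\sqrt{-21590}} - \frac{42250}{\sqrt{-15963 + 1}} = \frac{24394}{i \sqrt{21590}} - \frac{42250}{\sqrt{-15962}} = 24394 \left(- \frac{i \sqrt{21590}}{21590}\right) - \frac{42250}{i \sqrt{15962}} = - \frac{12197 i \sqrt{21590}}{10795} - 42250 \left(- \frac{i \sqrt{15962}}{15962}\right) = - \frac{12197 i \sqrt{21590}}{10795} + \frac{21125 i \sqrt{15962}}{7981}$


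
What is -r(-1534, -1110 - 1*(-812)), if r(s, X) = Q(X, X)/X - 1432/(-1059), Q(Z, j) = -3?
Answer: -429913/315582 ≈ -1.3623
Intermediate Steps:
r(s, X) = 1432/1059 - 3/X (r(s, X) = -3/X - 1432/(-1059) = -3/X - 1432*(-1/1059) = -3/X + 1432/1059 = 1432/1059 - 3/X)
-r(-1534, -1110 - 1*(-812)) = -(1432/1059 - 3/(-1110 - 1*(-812))) = -(1432/1059 - 3/(-1110 + 812)) = -(1432/1059 - 3/(-298)) = -(1432/1059 - 3*(-1/298)) = -(1432/1059 + 3/298) = -1*429913/315582 = -429913/315582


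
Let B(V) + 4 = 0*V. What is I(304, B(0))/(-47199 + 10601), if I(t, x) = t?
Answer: -152/18299 ≈ -0.0083065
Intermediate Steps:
B(V) = -4 (B(V) = -4 + 0*V = -4 + 0 = -4)
I(304, B(0))/(-47199 + 10601) = 304/(-47199 + 10601) = 304/(-36598) = 304*(-1/36598) = -152/18299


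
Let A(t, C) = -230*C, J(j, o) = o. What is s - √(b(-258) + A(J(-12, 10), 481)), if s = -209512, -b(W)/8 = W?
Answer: -209512 - I*√108566 ≈ -2.0951e+5 - 329.49*I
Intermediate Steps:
b(W) = -8*W
s - √(b(-258) + A(J(-12, 10), 481)) = -209512 - √(-8*(-258) - 230*481) = -209512 - √(2064 - 110630) = -209512 - √(-108566) = -209512 - I*√108566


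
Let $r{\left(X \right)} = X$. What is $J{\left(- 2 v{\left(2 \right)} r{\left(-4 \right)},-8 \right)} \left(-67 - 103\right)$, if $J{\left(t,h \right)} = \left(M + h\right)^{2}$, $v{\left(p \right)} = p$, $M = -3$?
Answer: $-20570$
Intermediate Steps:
$J{\left(t,h \right)} = \left(-3 + h\right)^{2}$
$J{\left(- 2 v{\left(2 \right)} r{\left(-4 \right)},-8 \right)} \left(-67 - 103\right) = \left(-3 - 8\right)^{2} \left(-67 - 103\right) = \left(-11\right)^{2} \left(-170\right) = 121 \left(-170\right) = -20570$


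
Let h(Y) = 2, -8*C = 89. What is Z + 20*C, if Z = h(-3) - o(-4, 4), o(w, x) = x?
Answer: -449/2 ≈ -224.50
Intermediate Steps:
C = -89/8 (C = -1/8*89 = -89/8 ≈ -11.125)
Z = -2 (Z = 2 - 1*4 = 2 - 4 = -2)
Z + 20*C = -2 + 20*(-89/8) = -2 - 445/2 = -449/2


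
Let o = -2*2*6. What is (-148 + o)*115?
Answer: -19780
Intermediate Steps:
o = -24 (o = -4*6 = -24)
(-148 + o)*115 = (-148 - 24)*115 = -172*115 = -19780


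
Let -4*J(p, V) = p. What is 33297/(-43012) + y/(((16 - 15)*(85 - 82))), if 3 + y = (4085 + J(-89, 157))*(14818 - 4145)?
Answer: 942751509487/64518 ≈ 1.4612e+7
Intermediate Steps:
J(p, V) = -p/4
y = 175346705/4 (y = -3 + (4085 - 1/4*(-89))*(14818 - 4145) = -3 + (4085 + 89/4)*10673 = -3 + (16429/4)*10673 = -3 + 175346717/4 = 175346705/4 ≈ 4.3837e+7)
33297/(-43012) + y/(((16 - 15)*(85 - 82))) = 33297/(-43012) + 175346705/(4*(((16 - 15)*(85 - 82)))) = 33297*(-1/43012) + 175346705/(4*((1*3))) = -33297/43012 + (175346705/4)/3 = -33297/43012 + (175346705/4)*(1/3) = -33297/43012 + 175346705/12 = 942751509487/64518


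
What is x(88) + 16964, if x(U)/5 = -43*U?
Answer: -1956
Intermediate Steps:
x(U) = -215*U (x(U) = 5*(-43*U) = -215*U)
x(88) + 16964 = -215*88 + 16964 = -18920 + 16964 = -1956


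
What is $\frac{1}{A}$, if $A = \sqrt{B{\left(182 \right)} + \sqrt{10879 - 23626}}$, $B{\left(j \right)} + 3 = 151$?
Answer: $\frac{1}{\sqrt{148 + i \sqrt{12747}}} \approx 0.069438 - 0.023462 i$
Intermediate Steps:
$B{\left(j \right)} = 148$ ($B{\left(j \right)} = -3 + 151 = 148$)
$A = \sqrt{148 + i \sqrt{12747}}$ ($A = \sqrt{148 + \sqrt{10879 - 23626}} = \sqrt{148 + \sqrt{-12747}} = \sqrt{148 + i \sqrt{12747}} \approx 12.926 + 4.3674 i$)
$\frac{1}{A} = \frac{1}{\sqrt{148 + i \sqrt{12747}}}$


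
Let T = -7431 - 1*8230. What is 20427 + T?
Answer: 4766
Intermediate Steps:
T = -15661 (T = -7431 - 8230 = -15661)
20427 + T = 20427 - 15661 = 4766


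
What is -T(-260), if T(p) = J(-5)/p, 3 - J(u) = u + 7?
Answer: 1/260 ≈ 0.0038462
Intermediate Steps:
J(u) = -4 - u (J(u) = 3 - (u + 7) = 3 - (7 + u) = 3 + (-7 - u) = -4 - u)
T(p) = 1/p (T(p) = (-4 - 1*(-5))/p = (-4 + 5)/p = 1/p)
-T(-260) = -1/(-260) = -1*(-1/260) = 1/260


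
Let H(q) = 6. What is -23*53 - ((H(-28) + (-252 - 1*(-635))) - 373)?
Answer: -1235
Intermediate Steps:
-23*53 - ((H(-28) + (-252 - 1*(-635))) - 373) = -23*53 - ((6 + (-252 - 1*(-635))) - 373) = -1219 - ((6 + (-252 + 635)) - 373) = -1219 - ((6 + 383) - 373) = -1219 - (389 - 373) = -1219 - 1*16 = -1219 - 16 = -1235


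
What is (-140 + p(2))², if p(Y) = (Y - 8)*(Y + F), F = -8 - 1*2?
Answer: 8464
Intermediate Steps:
F = -10 (F = -8 - 2 = -10)
p(Y) = (-10 + Y)*(-8 + Y) (p(Y) = (Y - 8)*(Y - 10) = (-8 + Y)*(-10 + Y) = (-10 + Y)*(-8 + Y))
(-140 + p(2))² = (-140 + (80 + 2² - 18*2))² = (-140 + (80 + 4 - 36))² = (-140 + 48)² = (-92)² = 8464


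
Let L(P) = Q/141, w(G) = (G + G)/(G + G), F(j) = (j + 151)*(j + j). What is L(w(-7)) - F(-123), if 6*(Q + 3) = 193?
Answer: 5827423/846 ≈ 6888.2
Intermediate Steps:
Q = 175/6 (Q = -3 + (⅙)*193 = -3 + 193/6 = 175/6 ≈ 29.167)
F(j) = 2*j*(151 + j) (F(j) = (151 + j)*(2*j) = 2*j*(151 + j))
w(G) = 1 (w(G) = (2*G)/((2*G)) = (2*G)*(1/(2*G)) = 1)
L(P) = 175/846 (L(P) = (175/6)/141 = (175/6)*(1/141) = 175/846)
L(w(-7)) - F(-123) = 175/846 - 2*(-123)*(151 - 123) = 175/846 - 2*(-123)*28 = 175/846 - 1*(-6888) = 175/846 + 6888 = 5827423/846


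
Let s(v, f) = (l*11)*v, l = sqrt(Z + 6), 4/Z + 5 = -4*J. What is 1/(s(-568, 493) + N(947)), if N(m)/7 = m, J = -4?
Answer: -947/29210977 - 568*sqrt(770)/204476839 ≈ -0.00010950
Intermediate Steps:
N(m) = 7*m
Z = 4/11 (Z = 4/(-5 - 4*(-4)) = 4/(-5 + 16) = 4/11 ≈ 0.36364)
l = sqrt(770)/11 (l = sqrt(4/11 + 6) = sqrt(70/11) = sqrt(770)/11 ≈ 2.5226)
s(v, f) = v*sqrt(770) (s(v, f) = ((sqrt(770)/11)*11)*v = sqrt(770)*v = v*sqrt(770))
1/(s(-568, 493) + N(947)) = 1/(-568*sqrt(770) + 7*947) = 1/(-568*sqrt(770) + 6629) = 1/(6629 - 568*sqrt(770))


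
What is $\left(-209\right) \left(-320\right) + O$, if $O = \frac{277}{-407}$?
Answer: $\frac{27219883}{407} \approx 66879.0$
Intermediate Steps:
$O = - \frac{277}{407}$ ($O = 277 \left(- \frac{1}{407}\right) = - \frac{277}{407} \approx -0.68059$)
$\left(-209\right) \left(-320\right) + O = \left(-209\right) \left(-320\right) - \frac{277}{407} = 66880 - \frac{277}{407} = \frac{27219883}{407}$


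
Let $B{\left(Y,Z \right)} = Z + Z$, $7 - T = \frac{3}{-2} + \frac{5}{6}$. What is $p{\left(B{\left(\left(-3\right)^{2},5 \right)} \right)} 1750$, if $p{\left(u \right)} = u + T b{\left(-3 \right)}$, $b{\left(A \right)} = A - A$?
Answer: $17500$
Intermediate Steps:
$b{\left(A \right)} = 0$
$T = \frac{23}{3}$ ($T = 7 - \left(\frac{3}{-2} + \frac{5}{6}\right) = 7 - \left(3 \left(- \frac{1}{2}\right) + 5 \cdot \frac{1}{6}\right) = 7 - \left(- \frac{3}{2} + \frac{5}{6}\right) = 7 - - \frac{2}{3} = 7 + \frac{2}{3} = \frac{23}{3} \approx 7.6667$)
$B{\left(Y,Z \right)} = 2 Z$
$p{\left(u \right)} = u$ ($p{\left(u \right)} = u + \frac{23}{3} \cdot 0 = u + 0 = u$)
$p{\left(B{\left(\left(-3\right)^{2},5 \right)} \right)} 1750 = 2 \cdot 5 \cdot 1750 = 10 \cdot 1750 = 17500$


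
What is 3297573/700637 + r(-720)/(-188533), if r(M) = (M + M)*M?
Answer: -104719111191/132093195521 ≈ -0.79277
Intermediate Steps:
r(M) = 2*M**2 (r(M) = (2*M)*M = 2*M**2)
3297573/700637 + r(-720)/(-188533) = 3297573/700637 + (2*(-720)**2)/(-188533) = 3297573*(1/700637) + (2*518400)*(-1/188533) = 3297573/700637 + 1036800*(-1/188533) = 3297573/700637 - 1036800/188533 = -104719111191/132093195521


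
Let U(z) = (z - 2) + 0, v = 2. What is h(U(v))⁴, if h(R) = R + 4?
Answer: 256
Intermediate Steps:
U(z) = -2 + z (U(z) = (-2 + z) + 0 = -2 + z)
h(R) = 4 + R
h(U(v))⁴ = (4 + (-2 + 2))⁴ = (4 + 0)⁴ = 4⁴ = 256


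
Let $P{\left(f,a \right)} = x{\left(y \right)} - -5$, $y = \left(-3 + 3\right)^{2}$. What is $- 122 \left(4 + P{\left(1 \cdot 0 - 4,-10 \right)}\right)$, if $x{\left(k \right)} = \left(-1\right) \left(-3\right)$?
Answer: $-1464$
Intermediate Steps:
$y = 0$ ($y = 0^{2} = 0$)
$x{\left(k \right)} = 3$
$P{\left(f,a \right)} = 8$ ($P{\left(f,a \right)} = 3 - -5 = 3 + 5 = 8$)
$- 122 \left(4 + P{\left(1 \cdot 0 - 4,-10 \right)}\right) = - 122 \left(4 + 8\right) = \left(-122\right) 12 = -1464$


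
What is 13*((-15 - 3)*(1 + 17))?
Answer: -4212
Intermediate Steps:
13*((-15 - 3)*(1 + 17)) = 13*(-18*18) = 13*(-324) = -4212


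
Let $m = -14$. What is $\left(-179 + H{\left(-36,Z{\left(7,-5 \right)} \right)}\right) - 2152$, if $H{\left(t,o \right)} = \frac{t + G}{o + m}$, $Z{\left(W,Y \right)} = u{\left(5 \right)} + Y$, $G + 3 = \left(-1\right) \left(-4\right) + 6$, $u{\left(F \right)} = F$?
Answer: $- \frac{32605}{14} \approx -2328.9$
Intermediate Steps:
$G = 7$ ($G = -3 + \left(\left(-1\right) \left(-4\right) + 6\right) = -3 + \left(4 + 6\right) = -3 + 10 = 7$)
$Z{\left(W,Y \right)} = 5 + Y$
$H{\left(t,o \right)} = \frac{7 + t}{-14 + o}$ ($H{\left(t,o \right)} = \frac{t + 7}{o - 14} = \frac{7 + t}{-14 + o}$)
$\left(-179 + H{\left(-36,Z{\left(7,-5 \right)} \right)}\right) - 2152 = \left(-179 + \frac{7 - 36}{-14 + \left(5 - 5\right)}\right) - 2152 = \left(-179 + \frac{1}{-14 + 0} \left(-29\right)\right) - 2152 = \left(-179 + \frac{1}{-14} \left(-29\right)\right) - 2152 = \left(-179 - - \frac{29}{14}\right) - 2152 = \left(-179 + \frac{29}{14}\right) - 2152 = - \frac{2477}{14} - 2152 = - \frac{32605}{14}$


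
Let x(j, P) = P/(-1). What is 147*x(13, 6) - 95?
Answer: -977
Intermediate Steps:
x(j, P) = -P (x(j, P) = P*(-1) = -P)
147*x(13, 6) - 95 = 147*(-1*6) - 95 = 147*(-6) - 95 = -882 - 95 = -977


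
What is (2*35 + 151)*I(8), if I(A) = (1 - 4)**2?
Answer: 1989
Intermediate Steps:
I(A) = 9 (I(A) = (-3)**2 = 9)
(2*35 + 151)*I(8) = (2*35 + 151)*9 = (70 + 151)*9 = 221*9 = 1989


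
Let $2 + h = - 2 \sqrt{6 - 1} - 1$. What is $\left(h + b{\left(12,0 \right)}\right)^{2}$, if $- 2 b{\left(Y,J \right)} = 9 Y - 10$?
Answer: $2724 + 208 \sqrt{5} \approx 3189.1$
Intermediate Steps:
$b{\left(Y,J \right)} = 5 - \frac{9 Y}{2}$ ($b{\left(Y,J \right)} = - \frac{9 Y - 10}{2} = - \frac{-10 + 9 Y}{2} = 5 - \frac{9 Y}{2}$)
$h = -3 - 2 \sqrt{5}$ ($h = -2 - \left(1 + 2 \sqrt{6 - 1}\right) = -2 - \left(1 + 2 \sqrt{5}\right) = -3 - 2 \sqrt{5} \approx -7.4721$)
$\left(h + b{\left(12,0 \right)}\right)^{2} = \left(\left(-3 - 2 \sqrt{5}\right) + \left(5 - 54\right)\right)^{2} = \left(\left(-3 - 2 \sqrt{5}\right) - 49\right)^{2} = \left(-52 - 2 \sqrt{5}\right)^{2}$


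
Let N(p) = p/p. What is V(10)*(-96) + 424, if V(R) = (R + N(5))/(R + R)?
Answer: 1856/5 ≈ 371.20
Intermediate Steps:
N(p) = 1
V(R) = (1 + R)/(2*R) (V(R) = (R + 1)/(R + R) = (1 + R)/((2*R)) = (1 + R)*(1/(2*R)) = (1 + R)/(2*R))
V(10)*(-96) + 424 = ((1/2)*(1 + 10)/10)*(-96) + 424 = ((1/2)*(1/10)*11)*(-96) + 424 = (11/20)*(-96) + 424 = -264/5 + 424 = 1856/5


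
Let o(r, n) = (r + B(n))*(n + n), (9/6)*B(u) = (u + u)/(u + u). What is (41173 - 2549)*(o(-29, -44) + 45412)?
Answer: 5550886784/3 ≈ 1.8503e+9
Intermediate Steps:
B(u) = ⅔ (B(u) = 2*((u + u)/(u + u))/3 = 2*((2*u)/((2*u)))/3 = 2*((2*u)*(1/(2*u)))/3 = (⅔)*1 = ⅔)
o(r, n) = 2*n*(⅔ + r) (o(r, n) = (r + ⅔)*(n + n) = (⅔ + r)*(2*n) = 2*n*(⅔ + r))
(41173 - 2549)*(o(-29, -44) + 45412) = (41173 - 2549)*((⅔)*(-44)*(2 + 3*(-29)) + 45412) = 38624*((⅔)*(-44)*(2 - 87) + 45412) = 38624*((⅔)*(-44)*(-85) + 45412) = 38624*(7480/3 + 45412) = 38624*(143716/3) = 5550886784/3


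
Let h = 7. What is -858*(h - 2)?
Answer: -4290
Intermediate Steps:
-858*(h - 2) = -858*(7 - 2) = -858*5 = -143*30 = -4290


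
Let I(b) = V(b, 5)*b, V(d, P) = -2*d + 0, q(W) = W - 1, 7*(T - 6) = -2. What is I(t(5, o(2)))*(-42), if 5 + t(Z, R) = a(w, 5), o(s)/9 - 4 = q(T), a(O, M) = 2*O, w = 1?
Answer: 756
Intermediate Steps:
T = 40/7 (T = 6 + (⅐)*(-2) = 6 - 2/7 = 40/7 ≈ 5.7143)
q(W) = -1 + W
V(d, P) = -2*d
o(s) = 549/7 (o(s) = 36 + 9*(-1 + 40/7) = 36 + 9*(33/7) = 36 + 297/7 = 549/7)
t(Z, R) = -3 (t(Z, R) = -5 + 2*1 = -5 + 2 = -3)
I(b) = -2*b² (I(b) = (-2*b)*b = -2*b²)
I(t(5, o(2)))*(-42) = -2*(-3)²*(-42) = -2*9*(-42) = -18*(-42) = 756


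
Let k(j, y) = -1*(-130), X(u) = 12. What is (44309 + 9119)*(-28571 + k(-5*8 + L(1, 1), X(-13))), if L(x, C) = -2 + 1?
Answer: -1519545748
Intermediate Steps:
L(x, C) = -1
k(j, y) = 130
(44309 + 9119)*(-28571 + k(-5*8 + L(1, 1), X(-13))) = (44309 + 9119)*(-28571 + 130) = 53428*(-28441) = -1519545748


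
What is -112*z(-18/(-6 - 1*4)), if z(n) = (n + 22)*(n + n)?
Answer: -239904/25 ≈ -9596.2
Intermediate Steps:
z(n) = 2*n*(22 + n) (z(n) = (22 + n)*(2*n) = 2*n*(22 + n))
-112*z(-18/(-6 - 1*4)) = -224*(-18/(-6 - 1*4))*(22 - 18/(-6 - 1*4)) = -224*(-18/(-6 - 4))*(22 - 18/(-6 - 4)) = -224*(-18/(-10))*(22 - 18/(-10)) = -224*(-18*(-⅒))*(22 - 18*(-⅒)) = -224*9*(22 + 9/5)/5 = -224*9*119/(5*5) = -112*2142/25 = -239904/25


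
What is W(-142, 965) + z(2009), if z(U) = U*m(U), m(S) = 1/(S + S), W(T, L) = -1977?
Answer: -3953/2 ≈ -1976.5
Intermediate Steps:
m(S) = 1/(2*S)
z(U) = ½ (z(U) = U*(1/(2*U)) = ½)
W(-142, 965) + z(2009) = -1977 + ½ = -3953/2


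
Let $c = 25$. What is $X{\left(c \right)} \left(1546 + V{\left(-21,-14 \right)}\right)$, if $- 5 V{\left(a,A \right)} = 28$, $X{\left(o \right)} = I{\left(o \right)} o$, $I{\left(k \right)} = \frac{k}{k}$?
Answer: $38510$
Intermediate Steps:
$I{\left(k \right)} = 1$
$X{\left(o \right)} = o$ ($X{\left(o \right)} = 1 o = o$)
$V{\left(a,A \right)} = - \frac{28}{5}$ ($V{\left(a,A \right)} = \left(- \frac{1}{5}\right) 28 = - \frac{28}{5}$)
$X{\left(c \right)} \left(1546 + V{\left(-21,-14 \right)}\right) = 25 \left(1546 - \frac{28}{5}\right) = 25 \cdot \frac{7702}{5} = 38510$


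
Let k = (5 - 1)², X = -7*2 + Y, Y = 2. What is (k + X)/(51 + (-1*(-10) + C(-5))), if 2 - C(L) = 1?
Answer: 2/31 ≈ 0.064516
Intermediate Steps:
C(L) = 1 (C(L) = 2 - 1*1 = 2 - 1 = 1)
X = -12 (X = -7*2 + 2 = -14 + 2 = -12)
k = 16 (k = 4² = 16)
(k + X)/(51 + (-1*(-10) + C(-5))) = (16 - 12)/(51 + (-1*(-10) + 1)) = 4/(51 + (10 + 1)) = 4/(51 + 11) = 4/62 = 4*(1/62) = 2/31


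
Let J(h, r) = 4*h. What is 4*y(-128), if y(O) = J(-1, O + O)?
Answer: -16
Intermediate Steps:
y(O) = -4 (y(O) = 4*(-1) = -4)
4*y(-128) = 4*(-4) = -16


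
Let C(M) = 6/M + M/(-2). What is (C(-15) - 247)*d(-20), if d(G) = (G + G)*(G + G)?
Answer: -383840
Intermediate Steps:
C(M) = 6/M - M/2 (C(M) = 6/M + M*(-1/2) = 6/M - M/2)
d(G) = 4*G**2 (d(G) = (2*G)*(2*G) = 4*G**2)
(C(-15) - 247)*d(-20) = ((6/(-15) - 1/2*(-15)) - 247)*(4*(-20)**2) = ((6*(-1/15) + 15/2) - 247)*(4*400) = ((-2/5 + 15/2) - 247)*1600 = (71/10 - 247)*1600 = -2399/10*1600 = -383840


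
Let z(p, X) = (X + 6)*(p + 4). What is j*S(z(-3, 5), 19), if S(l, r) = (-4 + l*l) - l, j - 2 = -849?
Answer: -89782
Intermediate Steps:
j = -847 (j = 2 - 849 = -847)
z(p, X) = (4 + p)*(6 + X) (z(p, X) = (6 + X)*(4 + p) = (4 + p)*(6 + X))
S(l, r) = -4 + l**2 - l (S(l, r) = (-4 + l**2) - l = -4 + l**2 - l)
j*S(z(-3, 5), 19) = -847*(-4 + (24 + 4*5 + 6*(-3) + 5*(-3))**2 - (24 + 4*5 + 6*(-3) + 5*(-3))) = -847*(-4 + (24 + 20 - 18 - 15)**2 - (24 + 20 - 18 - 15)) = -847*(-4 + 11**2 - 1*11) = -847*(-4 + 121 - 11) = -847*106 = -89782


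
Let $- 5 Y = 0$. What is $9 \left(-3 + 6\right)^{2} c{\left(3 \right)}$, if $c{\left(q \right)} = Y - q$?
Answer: $-243$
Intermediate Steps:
$Y = 0$ ($Y = \left(- \frac{1}{5}\right) 0 = 0$)
$c{\left(q \right)} = - q$ ($c{\left(q \right)} = 0 - q = - q$)
$9 \left(-3 + 6\right)^{2} c{\left(3 \right)} = 9 \left(-3 + 6\right)^{2} \left(\left(-1\right) 3\right) = 9 \cdot 3^{2} \left(-3\right) = 9 \cdot 9 \left(-3\right) = 81 \left(-3\right) = -243$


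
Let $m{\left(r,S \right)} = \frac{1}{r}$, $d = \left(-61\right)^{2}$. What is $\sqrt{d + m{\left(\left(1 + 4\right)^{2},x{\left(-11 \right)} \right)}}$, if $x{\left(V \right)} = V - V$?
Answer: $\frac{\sqrt{93026}}{5} \approx 61.0$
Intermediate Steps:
$x{\left(V \right)} = 0$
$d = 3721$
$\sqrt{d + m{\left(\left(1 + 4\right)^{2},x{\left(-11 \right)} \right)}} = \sqrt{3721 + \frac{1}{\left(1 + 4\right)^{2}}} = \sqrt{3721 + \frac{1}{5^{2}}} = \sqrt{3721 + \frac{1}{25}} = \sqrt{\frac{93026}{25}} = \frac{\sqrt{93026}}{5}$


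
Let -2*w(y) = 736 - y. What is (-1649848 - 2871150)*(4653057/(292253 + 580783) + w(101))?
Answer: 205355689460209/145506 ≈ 1.4113e+9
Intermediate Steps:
w(y) = -368 + y/2 (w(y) = -(736 - y)/2 = -368 + y/2)
(-1649848 - 2871150)*(4653057/(292253 + 580783) + w(101)) = (-1649848 - 2871150)*(4653057/(292253 + 580783) + (-368 + (½)*101)) = -4520998*(4653057/873036 + (-368 + 101/2)) = -4520998*(4653057*(1/873036) - 635/2) = -4520998*(1551019/291012 - 635/2) = -4520998*(-90845291/291012) = 205355689460209/145506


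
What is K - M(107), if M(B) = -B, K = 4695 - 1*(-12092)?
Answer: 16894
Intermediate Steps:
K = 16787 (K = 4695 + 12092 = 16787)
K - M(107) = 16787 - (-1)*107 = 16787 - 1*(-107) = 16787 + 107 = 16894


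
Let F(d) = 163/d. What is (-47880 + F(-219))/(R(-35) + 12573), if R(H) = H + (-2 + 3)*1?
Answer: -10485883/2746041 ≈ -3.8185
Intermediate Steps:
R(H) = 1 + H (R(H) = H + 1*1 = H + 1 = 1 + H)
(-47880 + F(-219))/(R(-35) + 12573) = (-47880 + 163/(-219))/((1 - 35) + 12573) = (-47880 + 163*(-1/219))/(-34 + 12573) = (-47880 - 163/219)/12539 = -10485883/219*1/12539 = -10485883/2746041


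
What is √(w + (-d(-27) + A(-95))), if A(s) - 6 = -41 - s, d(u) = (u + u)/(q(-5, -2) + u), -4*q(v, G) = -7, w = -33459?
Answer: 3*I*√37858335/101 ≈ 182.76*I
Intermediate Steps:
q(v, G) = 7/4 (q(v, G) = -¼*(-7) = 7/4)
d(u) = 2*u/(7/4 + u) (d(u) = (u + u)/(7/4 + u) = (2*u)/(7/4 + u) = 2*u/(7/4 + u))
A(s) = -35 - s (A(s) = 6 + (-41 - s) = -35 - s)
√(w + (-d(-27) + A(-95))) = √(-33459 + (-8*(-27)/(7 + 4*(-27)) + (-35 - 1*(-95)))) = √(-33459 + (-8*(-27)/(7 - 108) + (-35 + 95))) = √(-33459 + (-8*(-27)/(-101) + 60)) = √(-33459 + (-8*(-27)*(-1)/101 + 60)) = √(-33459 + (-1*216/101 + 60)) = √(-33459 + (-216/101 + 60)) = √(-33459 + 5844/101) = √(-3373515/101) = 3*I*√37858335/101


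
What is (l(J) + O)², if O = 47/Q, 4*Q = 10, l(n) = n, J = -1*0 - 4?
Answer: 5476/25 ≈ 219.04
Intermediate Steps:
J = -4 (J = 0 - 4 = -4)
Q = 5/2 (Q = (¼)*10 = 5/2 ≈ 2.5000)
O = 94/5 (O = 47/(5/2) = 47*(⅖) = 94/5 ≈ 18.800)
(l(J) + O)² = (-4 + 94/5)² = (74/5)² = 5476/25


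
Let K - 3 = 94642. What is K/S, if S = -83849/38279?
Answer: -3622915955/83849 ≈ -43208.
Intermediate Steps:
K = 94645 (K = 3 + 94642 = 94645)
S = -83849/38279 (S = -83849*1/38279 = -83849/38279 ≈ -2.1905)
K/S = 94645/(-83849/38279) = 94645*(-38279/83849) = -3622915955/83849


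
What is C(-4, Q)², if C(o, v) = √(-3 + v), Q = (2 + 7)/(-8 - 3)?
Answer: -42/11 ≈ -3.8182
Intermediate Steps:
Q = -9/11 (Q = 9/(-11) = 9*(-1/11) = -9/11 ≈ -0.81818)
C(-4, Q)² = (√(-3 - 9/11))² = (√(-42/11))² = (I*√462/11)² = -42/11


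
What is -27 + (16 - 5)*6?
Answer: 39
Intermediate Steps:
-27 + (16 - 5)*6 = -27 + 11*6 = -27 + 66 = 39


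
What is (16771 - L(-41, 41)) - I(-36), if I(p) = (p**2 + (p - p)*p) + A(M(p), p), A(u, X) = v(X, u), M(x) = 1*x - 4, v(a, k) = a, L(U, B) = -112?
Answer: 15623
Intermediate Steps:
M(x) = -4 + x (M(x) = x - 4 = -4 + x)
A(u, X) = X
I(p) = p + p**2 (I(p) = (p**2 + (p - p)*p) + p = (p**2 + 0*p) + p = (p**2 + 0) + p = p**2 + p = p + p**2)
(16771 - L(-41, 41)) - I(-36) = (16771 - 1*(-112)) - (-36)*(1 - 36) = (16771 + 112) - (-36)*(-35) = 16883 - 1*1260 = 16883 - 1260 = 15623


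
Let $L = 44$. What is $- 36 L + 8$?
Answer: $-1576$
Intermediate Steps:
$- 36 L + 8 = \left(-36\right) 44 + 8 = -1584 + 8 = -1576$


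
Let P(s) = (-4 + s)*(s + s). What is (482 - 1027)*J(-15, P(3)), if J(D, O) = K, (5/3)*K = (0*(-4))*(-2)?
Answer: 0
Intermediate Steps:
P(s) = 2*s*(-4 + s) (P(s) = (-4 + s)*(2*s) = 2*s*(-4 + s))
K = 0 (K = 3*((0*(-4))*(-2))/5 = 3*(0*(-2))/5 = (3/5)*0 = 0)
J(D, O) = 0
(482 - 1027)*J(-15, P(3)) = (482 - 1027)*0 = -545*0 = 0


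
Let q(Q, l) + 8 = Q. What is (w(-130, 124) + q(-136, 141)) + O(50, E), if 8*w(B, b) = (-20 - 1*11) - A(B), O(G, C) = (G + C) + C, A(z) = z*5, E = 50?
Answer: 667/8 ≈ 83.375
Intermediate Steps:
q(Q, l) = -8 + Q
A(z) = 5*z
O(G, C) = G + 2*C (O(G, C) = (C + G) + C = G + 2*C)
w(B, b) = -31/8 - 5*B/8 (w(B, b) = ((-20 - 1*11) - 5*B)/8 = ((-20 - 11) - 5*B)/8 = (-31 - 5*B)/8 = -31/8 - 5*B/8)
(w(-130, 124) + q(-136, 141)) + O(50, E) = ((-31/8 - 5/8*(-130)) + (-8 - 136)) + (50 + 2*50) = ((-31/8 + 325/4) - 144) + (50 + 100) = (619/8 - 144) + 150 = -533/8 + 150 = 667/8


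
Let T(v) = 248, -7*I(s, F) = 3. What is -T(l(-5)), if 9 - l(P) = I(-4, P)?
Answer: -248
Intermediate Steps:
I(s, F) = -3/7 (I(s, F) = -⅐*3 = -3/7)
l(P) = 66/7 (l(P) = 9 - 1*(-3/7) = 9 + 3/7 = 66/7)
-T(l(-5)) = -1*248 = -248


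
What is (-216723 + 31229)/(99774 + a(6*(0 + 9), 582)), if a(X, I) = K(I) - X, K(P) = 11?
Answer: -185494/99731 ≈ -1.8599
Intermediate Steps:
a(X, I) = 11 - X
(-216723 + 31229)/(99774 + a(6*(0 + 9), 582)) = (-216723 + 31229)/(99774 + (11 - 6*(0 + 9))) = -185494/(99774 + (11 - 6*9)) = -185494/(99774 + (11 - 1*54)) = -185494/(99774 + (11 - 54)) = -185494/(99774 - 43) = -185494/99731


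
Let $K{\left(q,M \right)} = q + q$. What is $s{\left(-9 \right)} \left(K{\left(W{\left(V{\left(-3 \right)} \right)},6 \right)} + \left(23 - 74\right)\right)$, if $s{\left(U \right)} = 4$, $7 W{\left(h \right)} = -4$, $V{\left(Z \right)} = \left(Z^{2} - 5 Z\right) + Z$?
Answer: $- \frac{1460}{7} \approx -208.57$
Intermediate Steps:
$V{\left(Z \right)} = Z^{2} - 4 Z$
$W{\left(h \right)} = - \frac{4}{7}$ ($W{\left(h \right)} = \frac{1}{7} \left(-4\right) = - \frac{4}{7}$)
$K{\left(q,M \right)} = 2 q$
$s{\left(-9 \right)} \left(K{\left(W{\left(V{\left(-3 \right)} \right)},6 \right)} + \left(23 - 74\right)\right) = 4 \left(2 \left(- \frac{4}{7}\right) + \left(23 - 74\right)\right) = 4 \left(- \frac{8}{7} + \left(23 - 74\right)\right) = 4 \left(- \frac{8}{7} - 51\right) = 4 \left(- \frac{365}{7}\right) = - \frac{1460}{7}$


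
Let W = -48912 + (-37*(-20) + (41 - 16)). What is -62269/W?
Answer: 62269/48147 ≈ 1.2933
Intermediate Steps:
W = -48147 (W = -48912 + (740 + 25) = -48912 + 765 = -48147)
-62269/W = -62269/(-48147) = -62269*(-1/48147) = 62269/48147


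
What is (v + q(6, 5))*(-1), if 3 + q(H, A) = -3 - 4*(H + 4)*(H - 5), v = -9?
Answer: 55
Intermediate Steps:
q(H, A) = -6 - 4*(-5 + H)*(4 + H) (q(H, A) = -3 + (-3 - 4*(H + 4)*(H - 5)) = -3 + (-3 - 4*(4 + H)*(-5 + H)) = -3 + (-3 - 4*(-5 + H)*(4 + H)) = -6 - 4*(-5 + H)*(4 + H))
(v + q(6, 5))*(-1) = (-9 + (74 - 4*6**2 + 4*6))*(-1) = (-9 + (74 - 4*36 + 24))*(-1) = (-9 + (74 - 144 + 24))*(-1) = (-9 - 46)*(-1) = -55*(-1) = 55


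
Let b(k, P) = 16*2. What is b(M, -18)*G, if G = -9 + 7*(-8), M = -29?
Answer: -2080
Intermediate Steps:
b(k, P) = 32
G = -65 (G = -9 - 56 = -65)
b(M, -18)*G = 32*(-65) = -2080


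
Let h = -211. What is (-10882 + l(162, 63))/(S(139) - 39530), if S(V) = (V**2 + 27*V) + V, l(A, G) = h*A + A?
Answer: 44902/16317 ≈ 2.7519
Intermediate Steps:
l(A, G) = -210*A (l(A, G) = -211*A + A = -210*A)
S(V) = V**2 + 28*V
(-10882 + l(162, 63))/(S(139) - 39530) = (-10882 - 210*162)/(139*(28 + 139) - 39530) = (-10882 - 34020)/(139*167 - 39530) = -44902/(23213 - 39530) = -44902/(-16317) = -44902*(-1/16317) = 44902/16317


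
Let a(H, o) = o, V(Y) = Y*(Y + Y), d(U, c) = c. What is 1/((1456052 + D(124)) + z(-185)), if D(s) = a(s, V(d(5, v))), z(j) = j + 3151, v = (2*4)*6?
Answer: 1/1463626 ≈ 6.8323e-7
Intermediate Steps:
v = 48 (v = 8*6 = 48)
z(j) = 3151 + j
V(Y) = 2*Y² (V(Y) = Y*(2*Y) = 2*Y²)
D(s) = 4608 (D(s) = 2*48² = 2*2304 = 4608)
1/((1456052 + D(124)) + z(-185)) = 1/((1456052 + 4608) + (3151 - 185)) = 1/(1460660 + 2966) = 1/1463626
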